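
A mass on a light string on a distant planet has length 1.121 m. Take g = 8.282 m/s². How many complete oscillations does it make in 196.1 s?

84

T = 2π√(L/g) = 2π√(1.121/8.282) = 2.3116 s.
Number of complete oscillations = ⌊196.1/2.3116⌋ = ⌊84.833⌋ = 84.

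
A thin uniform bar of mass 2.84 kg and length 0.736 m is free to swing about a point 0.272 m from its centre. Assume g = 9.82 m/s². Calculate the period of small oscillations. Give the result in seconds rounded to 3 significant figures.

1.33 s

For a physical pendulum T = 2π√(I/(mgd)), with d = 0.2720 m from pivot to centre of mass.
I_cm = mL²/12 = 2.84 × 0.736²/12 = 0.1282 kg·m²; I = I_cm + md² = 0.1282 + 2.84 × 0.2720² = 0.3383 kg·m².
T = 2π√(0.3383/(2.84 × 9.82 × 0.2720)) = 1.33 s.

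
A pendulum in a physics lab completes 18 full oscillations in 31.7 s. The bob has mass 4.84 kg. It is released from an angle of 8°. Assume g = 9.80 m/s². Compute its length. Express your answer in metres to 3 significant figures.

T = 31.7/18 = 1.761 s.
From T = 2π√(L/g), L = gT²/(4π²) = 9.80 × 1.761²/(4π²) = 0.770 m.

0.770 m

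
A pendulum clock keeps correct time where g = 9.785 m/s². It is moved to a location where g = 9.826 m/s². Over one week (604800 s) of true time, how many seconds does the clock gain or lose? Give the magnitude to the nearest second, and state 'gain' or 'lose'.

The clock's period scales as T ∝ 1/√g, so T'/T = √(9.785/9.826) = 0.997912.
In 604800 s of true time the clock registers 604800/0.997912 = 606065.8 s, so it gains 1266 s.

gain 1266 s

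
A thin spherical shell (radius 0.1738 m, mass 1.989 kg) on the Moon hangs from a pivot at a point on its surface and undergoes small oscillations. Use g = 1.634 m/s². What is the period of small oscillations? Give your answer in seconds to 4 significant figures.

I_cm = (2/3)mr² = 0.040054 kg·m². The pivot is at distance d = 0.1738 m from the centre of mass.
By the parallel-axis theorem, I = I_cm + md² = 0.040054 + 0.060081 = 0.10013 kg·m².
T = 2π√(I/(mgd)) = 2π√(0.10013/(1.989 × 1.634 × 0.1738)) = 2.645 s.

2.645 s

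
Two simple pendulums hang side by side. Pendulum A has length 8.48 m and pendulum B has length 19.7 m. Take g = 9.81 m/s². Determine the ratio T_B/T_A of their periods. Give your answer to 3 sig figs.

1.52

T ∝ √L, so T_B/T_A = √(L_B/L_A) = √(19.7/8.48) = 1.52.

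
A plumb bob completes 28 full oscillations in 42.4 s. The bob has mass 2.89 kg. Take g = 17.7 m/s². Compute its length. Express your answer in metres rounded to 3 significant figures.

T = 42.4/28 = 1.514 s.
From T = 2π√(L/g), L = gT²/(4π²) = 17.7 × 1.514²/(4π²) = 1.03 m.

1.03 m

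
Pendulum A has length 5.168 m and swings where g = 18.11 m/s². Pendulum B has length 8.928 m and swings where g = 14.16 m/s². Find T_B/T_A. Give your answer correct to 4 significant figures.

T = 2π√(L/g), so T_B/T_A = √((L_B/g_B)/(L_A/g_A)) = √((8.928/14.16)/(5.168/18.11)) = 1.486.

1.486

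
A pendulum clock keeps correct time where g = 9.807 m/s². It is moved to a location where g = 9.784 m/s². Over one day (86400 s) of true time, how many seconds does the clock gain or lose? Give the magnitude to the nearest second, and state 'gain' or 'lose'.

The clock's period scales as T ∝ 1/√g, so T'/T = √(9.807/9.784) = 1.00117.
In 86400 s of true time the clock registers 86400/1.00117 = 86298.6 s, so it loses 101 s.

lose 101 s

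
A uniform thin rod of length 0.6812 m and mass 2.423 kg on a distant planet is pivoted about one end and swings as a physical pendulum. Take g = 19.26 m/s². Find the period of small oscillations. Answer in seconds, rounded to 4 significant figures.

For a physical pendulum T = 2π√(I/(mgd)), with d = 0.34060 m from pivot to centre of mass.
I_cm = mL²/12 = 2.423 × 0.6812²/12 = 0.093696 kg·m²; I = I_cm + md² = 0.093696 + 2.423 × 0.34060² = 0.37478 kg·m².
T = 2π√(0.37478/(2.423 × 19.26 × 0.34060)) = 0.9648 s.

0.9648 s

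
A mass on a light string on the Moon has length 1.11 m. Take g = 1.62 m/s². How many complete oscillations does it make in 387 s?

74

T = 2π√(L/g) = 2π√(1.11/1.62) = 5.201 s.
Number of complete oscillations = ⌊387/5.201⌋ = ⌊74.41⌋ = 74.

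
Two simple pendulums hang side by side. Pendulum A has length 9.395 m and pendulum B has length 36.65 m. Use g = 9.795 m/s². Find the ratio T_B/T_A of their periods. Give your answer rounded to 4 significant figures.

1.975

T ∝ √L, so T_B/T_A = √(L_B/L_A) = √(36.65/9.395) = 1.975.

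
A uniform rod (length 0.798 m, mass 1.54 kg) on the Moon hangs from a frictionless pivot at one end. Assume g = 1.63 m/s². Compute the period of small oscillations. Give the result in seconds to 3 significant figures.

For a physical pendulum T = 2π√(I/(mgd)), with d = 0.3990 m from pivot to centre of mass.
I_cm = mL²/12 = 1.54 × 0.798²/12 = 0.08172 kg·m²; I = I_cm + md² = 0.08172 + 1.54 × 0.3990² = 0.3269 kg·m².
T = 2π√(0.3269/(1.54 × 1.63 × 0.3990)) = 3.59 s.

3.59 s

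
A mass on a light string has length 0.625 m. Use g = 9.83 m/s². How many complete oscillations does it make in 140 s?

88

T = 2π√(L/g) = 2π√(0.625/9.83) = 1.584 s.
Number of complete oscillations = ⌊140/1.584⌋ = ⌊88.37⌋ = 88.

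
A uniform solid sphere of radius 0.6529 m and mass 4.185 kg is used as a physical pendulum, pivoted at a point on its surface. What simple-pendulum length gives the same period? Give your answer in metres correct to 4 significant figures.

The equivalent simple-pendulum length is L_eq = I/(md), where I is about the pivot and d = 0.65290 m.
I_cm = (2/5)mR² = 0.71359 kg·m², so I = I_cm + md² = 0.71359 + 1.7840 = 2.4976 kg·m².
L_eq = 2.4976/(4.185 × 0.65290) = 0.9141 m.

0.9141 m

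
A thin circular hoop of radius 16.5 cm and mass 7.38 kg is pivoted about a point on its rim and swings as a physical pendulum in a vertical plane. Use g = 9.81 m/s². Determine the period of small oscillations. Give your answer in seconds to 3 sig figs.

I_cm = mr² = 0.2009 kg·m². The pivot is at distance d = 0.165 m from the centre of mass.
By the parallel-axis theorem, I = I_cm + md² = 0.2009 + 0.2009 = 0.4018 kg·m².
T = 2π√(I/(mgd)) = 2π√(0.4018/(7.38 × 9.81 × 0.165)) = 1.15 s.

1.15 s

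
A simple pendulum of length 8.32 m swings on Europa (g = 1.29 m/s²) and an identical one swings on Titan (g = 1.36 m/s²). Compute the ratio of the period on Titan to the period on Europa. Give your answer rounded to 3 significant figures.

T ∝ 1/√g, so T₂/T₁ = √(g₁/g₂) = √(1.29/1.36) = 0.974.

0.974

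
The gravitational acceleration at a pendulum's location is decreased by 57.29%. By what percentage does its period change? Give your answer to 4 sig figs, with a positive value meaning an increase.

T ∝ 1/√g, so T'/T = 1/√(0.42710) = 1.5302.
Percentage change in T = (1.5302 − 1) × 100% = 53.02%.

53.02%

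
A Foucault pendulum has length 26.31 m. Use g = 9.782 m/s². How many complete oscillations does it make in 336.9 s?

32

T = 2π√(L/g) = 2π√(26.31/9.782) = 10.304 s.
Number of complete oscillations = ⌊336.9/10.304⌋ = ⌊32.694⌋ = 32.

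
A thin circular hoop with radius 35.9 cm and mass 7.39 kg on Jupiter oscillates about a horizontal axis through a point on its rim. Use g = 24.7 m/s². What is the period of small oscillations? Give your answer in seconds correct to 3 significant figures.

I_cm = mr² = 0.9524 kg·m². The pivot is at distance d = 0.359 m from the centre of mass.
By the parallel-axis theorem, I = I_cm + md² = 0.9524 + 0.9524 = 1.905 kg·m².
T = 2π√(I/(mgd)) = 2π√(1.905/(7.39 × 24.7 × 0.359)) = 1.07 s.

1.07 s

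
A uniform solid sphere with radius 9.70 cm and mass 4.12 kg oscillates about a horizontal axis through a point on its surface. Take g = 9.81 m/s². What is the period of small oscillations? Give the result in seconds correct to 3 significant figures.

0.739 s

I_cm = (2/5)mr² = 0.01551 kg·m². The pivot is at distance d = 0.0970 m from the centre of mass.
By the parallel-axis theorem, I = I_cm + md² = 0.01551 + 0.03877 = 0.05427 kg·m².
T = 2π√(I/(mgd)) = 2π√(0.05427/(4.12 × 9.81 × 0.0970)) = 0.739 s.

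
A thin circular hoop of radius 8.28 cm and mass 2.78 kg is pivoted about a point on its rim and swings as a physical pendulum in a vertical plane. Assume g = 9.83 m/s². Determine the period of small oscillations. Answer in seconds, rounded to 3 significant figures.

I_cm = mr² = 0.01906 kg·m². The pivot is at distance d = 0.0828 m from the centre of mass.
By the parallel-axis theorem, I = I_cm + md² = 0.01906 + 0.01906 = 0.03812 kg·m².
T = 2π√(I/(mgd)) = 2π√(0.03812/(2.78 × 9.83 × 0.0828)) = 0.816 s.

0.816 s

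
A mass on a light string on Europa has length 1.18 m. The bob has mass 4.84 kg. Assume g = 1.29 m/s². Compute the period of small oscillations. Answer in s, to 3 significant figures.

T = 2π√(L/g) = 2π√(1.18/1.29) = 2π × 0.9564 = 6.01 s.

6.01 s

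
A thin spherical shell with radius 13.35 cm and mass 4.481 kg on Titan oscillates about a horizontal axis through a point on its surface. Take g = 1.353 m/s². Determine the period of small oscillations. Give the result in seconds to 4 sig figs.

2.548 s

I_cm = (2/3)mr² = 0.053241 kg·m². The pivot is at distance d = 0.1335 m from the centre of mass.
By the parallel-axis theorem, I = I_cm + md² = 0.053241 + 0.079862 = 0.13310 kg·m².
T = 2π√(I/(mgd)) = 2π√(0.13310/(4.481 × 1.353 × 0.1335)) = 2.548 s.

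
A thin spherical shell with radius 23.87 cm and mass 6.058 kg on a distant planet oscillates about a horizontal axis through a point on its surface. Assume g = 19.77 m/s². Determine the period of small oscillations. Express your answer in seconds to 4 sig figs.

0.8913 s

I_cm = (2/3)mr² = 0.23011 kg·m². The pivot is at distance d = 0.2387 m from the centre of mass.
By the parallel-axis theorem, I = I_cm + md² = 0.23011 + 0.34517 = 0.57528 kg·m².
T = 2π√(I/(mgd)) = 2π√(0.57528/(6.058 × 19.77 × 0.2387)) = 0.8913 s.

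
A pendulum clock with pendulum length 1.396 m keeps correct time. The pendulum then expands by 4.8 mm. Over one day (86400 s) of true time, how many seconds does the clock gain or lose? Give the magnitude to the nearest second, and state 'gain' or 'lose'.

lose 148 s

T ∝ √L, so T'/T = √(1.40080/1.396) = 1.00172.
In 86400 s of true time the clock registers 86400/1.00172 = 86251.8 s, so it loses 148 s.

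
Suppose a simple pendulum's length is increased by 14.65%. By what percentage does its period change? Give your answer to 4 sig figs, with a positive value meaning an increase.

T ∝ √L, so T'/T = √(1.1465) = 1.0707.
Percentage change in T = (1.0707 − 1) × 100% = 7.075%.

7.075%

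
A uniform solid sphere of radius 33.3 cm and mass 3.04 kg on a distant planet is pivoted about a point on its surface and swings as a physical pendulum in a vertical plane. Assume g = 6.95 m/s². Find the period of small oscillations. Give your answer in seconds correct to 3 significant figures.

1.63 s

I_cm = (2/5)mr² = 0.1348 kg·m². The pivot is at distance d = 0.333 m from the centre of mass.
By the parallel-axis theorem, I = I_cm + md² = 0.1348 + 0.3371 = 0.4719 kg·m².
T = 2π√(I/(mgd)) = 2π√(0.4719/(3.04 × 6.95 × 0.333)) = 1.63 s.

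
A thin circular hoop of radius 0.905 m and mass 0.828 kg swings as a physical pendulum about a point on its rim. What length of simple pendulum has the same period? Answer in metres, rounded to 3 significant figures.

The equivalent simple-pendulum length is L_eq = I/(md), where I is about the pivot and d = 0.9050 m.
I_cm = mR² = 0.6782 kg·m², so I = I_cm + md² = 0.6782 + 0.6782 = 1.356 kg·m².
L_eq = 1.356/(0.828 × 0.9050) = 1.81 m.

1.81 m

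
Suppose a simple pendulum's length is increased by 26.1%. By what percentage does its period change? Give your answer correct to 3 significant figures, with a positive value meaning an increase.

12.3%

T ∝ √L, so T'/T = √(1.261) = 1.123.
Percentage change in T = (1.123 − 1) × 100% = 12.3%.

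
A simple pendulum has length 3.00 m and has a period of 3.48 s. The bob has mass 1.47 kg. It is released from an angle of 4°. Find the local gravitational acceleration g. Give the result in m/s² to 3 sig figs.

From T = 2π√(L/g), g = 4π²L/T² = 4π² × 3.00/3.480² = 9.78 m/s².

9.78 m/s²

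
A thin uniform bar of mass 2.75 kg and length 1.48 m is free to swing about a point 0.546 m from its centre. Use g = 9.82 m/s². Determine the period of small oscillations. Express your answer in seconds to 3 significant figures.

1.88 s

For a physical pendulum T = 2π√(I/(mgd)), with d = 0.5460 m from pivot to centre of mass.
I_cm = mL²/12 = 2.75 × 1.48²/12 = 0.5020 kg·m²; I = I_cm + md² = 0.5020 + 2.75 × 0.5460² = 1.322 kg·m².
T = 2π√(1.322/(2.75 × 9.82 × 0.5460)) = 1.88 s.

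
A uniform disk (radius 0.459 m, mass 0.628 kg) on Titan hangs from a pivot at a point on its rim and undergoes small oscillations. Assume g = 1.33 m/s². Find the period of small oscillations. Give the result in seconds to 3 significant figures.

I_cm = ½mr² = 0.06615 kg·m². The pivot is at distance d = 0.459 m from the centre of mass.
By the parallel-axis theorem, I = I_cm + md² = 0.06615 + 0.1323 = 0.1985 kg·m².
T = 2π√(I/(mgd)) = 2π√(0.1985/(0.628 × 1.33 × 0.459)) = 4.52 s.

4.52 s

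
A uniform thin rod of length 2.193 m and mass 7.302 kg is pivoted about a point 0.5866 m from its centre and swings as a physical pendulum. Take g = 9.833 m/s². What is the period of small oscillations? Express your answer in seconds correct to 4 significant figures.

2.258 s

For a physical pendulum T = 2π√(I/(mgd)), with d = 0.58660 m from pivot to centre of mass.
I_cm = mL²/12 = 7.302 × 2.193²/12 = 2.9264 kg·m²; I = I_cm + md² = 2.9264 + 7.302 × 0.58660² = 5.4390 kg·m².
T = 2π√(5.4390/(7.302 × 9.833 × 0.58660)) = 2.258 s.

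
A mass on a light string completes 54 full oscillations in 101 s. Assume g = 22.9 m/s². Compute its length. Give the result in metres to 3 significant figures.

T = 101/54 = 1.870 s.
From T = 2π√(L/g), L = gT²/(4π²) = 22.9 × 1.870²/(4π²) = 2.03 m.

2.03 m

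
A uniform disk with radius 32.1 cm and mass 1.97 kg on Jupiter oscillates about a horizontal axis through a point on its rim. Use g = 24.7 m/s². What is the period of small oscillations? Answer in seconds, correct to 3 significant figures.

I_cm = ½mr² = 0.1015 kg·m². The pivot is at distance d = 0.321 m from the centre of mass.
By the parallel-axis theorem, I = I_cm + md² = 0.1015 + 0.2030 = 0.3045 kg·m².
T = 2π√(I/(mgd)) = 2π√(0.3045/(1.97 × 24.7 × 0.321)) = 0.877 s.

0.877 s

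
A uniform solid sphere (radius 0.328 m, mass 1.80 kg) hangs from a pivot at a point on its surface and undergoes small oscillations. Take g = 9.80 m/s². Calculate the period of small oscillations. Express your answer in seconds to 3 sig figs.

I_cm = (2/5)mr² = 0.07746 kg·m². The pivot is at distance d = 0.328 m from the centre of mass.
By the parallel-axis theorem, I = I_cm + md² = 0.07746 + 0.1937 = 0.2711 kg·m².
T = 2π√(I/(mgd)) = 2π√(0.2711/(1.80 × 9.80 × 0.328)) = 1.36 s.

1.36 s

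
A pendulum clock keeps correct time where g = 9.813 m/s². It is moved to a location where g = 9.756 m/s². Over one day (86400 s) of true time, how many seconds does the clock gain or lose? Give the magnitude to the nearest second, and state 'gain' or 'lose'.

lose 251 s

The clock's period scales as T ∝ 1/√g, so T'/T = √(9.813/9.756) = 1.00292.
In 86400 s of true time the clock registers 86400/1.00292 = 86148.7 s, so it loses 251 s.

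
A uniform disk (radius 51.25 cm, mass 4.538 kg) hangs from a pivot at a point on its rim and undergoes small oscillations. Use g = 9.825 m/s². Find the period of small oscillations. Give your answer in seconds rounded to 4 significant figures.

I_cm = ½mr² = 0.59597 kg·m². The pivot is at distance d = 0.5125 m from the centre of mass.
By the parallel-axis theorem, I = I_cm + md² = 0.59597 + 1.1919 = 1.7879 kg·m².
T = 2π√(I/(mgd)) = 2π√(1.7879/(4.538 × 9.825 × 0.5125)) = 1.758 s.

1.758 s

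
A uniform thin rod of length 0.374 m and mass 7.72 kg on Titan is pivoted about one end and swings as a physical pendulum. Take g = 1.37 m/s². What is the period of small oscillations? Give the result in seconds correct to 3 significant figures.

2.68 s

For a physical pendulum T = 2π√(I/(mgd)), with d = 0.1870 m from pivot to centre of mass.
I_cm = mL²/12 = 7.72 × 0.374²/12 = 0.08999 kg·m²; I = I_cm + md² = 0.08999 + 7.72 × 0.1870² = 0.3599 kg·m².
T = 2π√(0.3599/(7.72 × 1.37 × 0.1870)) = 2.68 s.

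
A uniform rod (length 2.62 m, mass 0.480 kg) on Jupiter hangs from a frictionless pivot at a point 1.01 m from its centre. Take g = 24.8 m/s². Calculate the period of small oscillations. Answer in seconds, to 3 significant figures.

1.58 s

For a physical pendulum T = 2π√(I/(mgd)), with d = 1.010 m from pivot to centre of mass.
I_cm = mL²/12 = 0.480 × 2.62²/12 = 0.2746 kg·m²; I = I_cm + md² = 0.2746 + 0.480 × 1.010² = 0.7642 kg·m².
T = 2π√(0.7642/(0.480 × 24.8 × 1.010)) = 1.58 s.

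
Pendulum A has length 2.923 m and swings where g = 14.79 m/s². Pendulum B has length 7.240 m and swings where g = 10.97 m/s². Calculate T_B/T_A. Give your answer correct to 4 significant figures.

T = 2π√(L/g), so T_B/T_A = √((L_B/g_B)/(L_A/g_A)) = √((7.240/10.97)/(2.923/14.79)) = 1.827.

1.827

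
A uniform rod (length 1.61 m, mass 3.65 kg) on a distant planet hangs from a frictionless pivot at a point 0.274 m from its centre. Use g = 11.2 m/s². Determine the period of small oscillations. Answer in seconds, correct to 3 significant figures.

For a physical pendulum T = 2π√(I/(mgd)), with d = 0.2740 m from pivot to centre of mass.
I_cm = mL²/12 = 3.65 × 1.61²/12 = 0.7884 kg·m²; I = I_cm + md² = 0.7884 + 3.65 × 0.2740² = 1.062 kg·m².
T = 2π√(1.062/(3.65 × 11.2 × 0.2740)) = 1.94 s.

1.94 s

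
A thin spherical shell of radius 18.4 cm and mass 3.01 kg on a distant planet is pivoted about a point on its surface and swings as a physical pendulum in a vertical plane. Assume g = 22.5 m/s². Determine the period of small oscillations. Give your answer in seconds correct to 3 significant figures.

0.734 s

I_cm = (2/3)mr² = 0.06794 kg·m². The pivot is at distance d = 0.184 m from the centre of mass.
By the parallel-axis theorem, I = I_cm + md² = 0.06794 + 0.1019 = 0.1698 kg·m².
T = 2π√(I/(mgd)) = 2π√(0.1698/(3.01 × 22.5 × 0.184)) = 0.734 s.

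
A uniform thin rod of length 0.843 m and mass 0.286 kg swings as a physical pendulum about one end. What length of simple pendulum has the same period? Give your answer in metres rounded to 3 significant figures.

The equivalent simple-pendulum length is L_eq = I/(md), where I is about the pivot and d = 0.4215 m.
I_cm = (1/12)mL² = 0.01694 kg·m², so I = I_cm + md² = 0.01694 + 0.05081 = 0.06775 kg·m².
L_eq = 0.06775/(0.286 × 0.4215) = 0.562 m.

0.562 m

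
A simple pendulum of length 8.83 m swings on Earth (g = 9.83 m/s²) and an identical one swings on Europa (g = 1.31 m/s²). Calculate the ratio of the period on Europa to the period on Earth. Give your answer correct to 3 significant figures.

2.74

T ∝ 1/√g, so T₂/T₁ = √(g₁/g₂) = √(9.83/1.31) = 2.74.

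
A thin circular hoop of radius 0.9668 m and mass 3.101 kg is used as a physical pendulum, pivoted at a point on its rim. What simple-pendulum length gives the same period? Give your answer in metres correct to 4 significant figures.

1.934 m

The equivalent simple-pendulum length is L_eq = I/(md), where I is about the pivot and d = 0.96680 m.
I_cm = mR² = 2.8985 kg·m², so I = I_cm + md² = 2.8985 + 2.8985 = 5.7970 kg·m².
L_eq = 5.7970/(3.101 × 0.96680) = 1.934 m.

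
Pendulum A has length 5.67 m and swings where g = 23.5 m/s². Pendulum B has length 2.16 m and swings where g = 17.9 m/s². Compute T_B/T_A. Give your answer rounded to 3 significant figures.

T = 2π√(L/g), so T_B/T_A = √((L_B/g_B)/(L_A/g_A)) = √((2.16/17.9)/(5.67/23.5)) = 0.707.

0.707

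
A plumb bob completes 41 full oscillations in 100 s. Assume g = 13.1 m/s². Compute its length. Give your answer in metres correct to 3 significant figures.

T = 100/41 = 2.439 s.
From T = 2π√(L/g), L = gT²/(4π²) = 13.1 × 2.439²/(4π²) = 1.97 m.

1.97 m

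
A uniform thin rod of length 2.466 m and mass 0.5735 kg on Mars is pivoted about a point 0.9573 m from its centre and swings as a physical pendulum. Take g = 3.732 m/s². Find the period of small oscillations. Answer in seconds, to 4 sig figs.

For a physical pendulum T = 2π√(I/(mgd)), with d = 0.95730 m from pivot to centre of mass.
I_cm = mL²/12 = 0.5735 × 2.466²/12 = 0.29063 kg·m²; I = I_cm + md² = 0.29063 + 0.5735 × 0.95730² = 0.81620 kg·m².
T = 2π√(0.81620/(0.5735 × 3.732 × 0.95730)) = 3.966 s.

3.966 s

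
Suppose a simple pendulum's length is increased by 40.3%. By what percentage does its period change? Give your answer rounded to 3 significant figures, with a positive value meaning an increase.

T ∝ √L, so T'/T = √(1.403) = 1.184.
Percentage change in T = (1.184 − 1) × 100% = 18.4%.

18.4%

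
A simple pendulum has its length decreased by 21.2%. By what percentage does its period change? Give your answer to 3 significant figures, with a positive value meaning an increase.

-11.2%

T ∝ √L, so T'/T = √(0.7880) = 0.8877.
Percentage change in T = (0.8877 − 1) × 100% = -11.2%.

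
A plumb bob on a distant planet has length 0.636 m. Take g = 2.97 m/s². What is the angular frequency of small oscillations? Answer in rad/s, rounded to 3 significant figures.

ω = √(g/L) = √(2.97/0.636) = 2.16 rad/s.

2.16 rad/s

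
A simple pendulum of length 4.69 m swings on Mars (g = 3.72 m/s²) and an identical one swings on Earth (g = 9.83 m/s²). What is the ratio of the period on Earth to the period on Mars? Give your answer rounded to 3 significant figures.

T ∝ 1/√g, so T₂/T₁ = √(g₁/g₂) = √(3.72/9.83) = 0.615.

0.615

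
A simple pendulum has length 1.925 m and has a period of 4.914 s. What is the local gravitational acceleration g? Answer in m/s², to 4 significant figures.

From T = 2π√(L/g), g = 4π²L/T² = 4π² × 1.925/4.9140² = 3.147 m/s².

3.147 m/s²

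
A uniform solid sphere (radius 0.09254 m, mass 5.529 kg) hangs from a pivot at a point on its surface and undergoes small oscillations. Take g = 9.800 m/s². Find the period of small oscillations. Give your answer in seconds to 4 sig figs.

0.7224 s

I_cm = (2/5)mr² = 0.018939 kg·m². The pivot is at distance d = 0.09254 m from the centre of mass.
By the parallel-axis theorem, I = I_cm + md² = 0.018939 + 0.047348 = 0.066288 kg·m².
T = 2π√(I/(mgd)) = 2π√(0.066288/(5.529 × 9.800 × 0.09254)) = 0.7224 s.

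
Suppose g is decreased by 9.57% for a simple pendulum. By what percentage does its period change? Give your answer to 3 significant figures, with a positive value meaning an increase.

T ∝ 1/√g, so T'/T = 1/√(0.9043) = 1.052.
Percentage change in T = (1.052 − 1) × 100% = 5.16%.

5.16%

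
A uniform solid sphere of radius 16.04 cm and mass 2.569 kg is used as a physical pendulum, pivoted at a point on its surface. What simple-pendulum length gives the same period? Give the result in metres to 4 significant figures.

The equivalent simple-pendulum length is L_eq = I/(md), where I is about the pivot and d = 0.16040 m.
I_cm = (2/5)mR² = 0.026438 kg·m², so I = I_cm + md² = 0.026438 + 0.066096 = 0.092534 kg·m².
L_eq = 0.092534/(2.569 × 0.16040) = 0.2246 m.

0.2246 m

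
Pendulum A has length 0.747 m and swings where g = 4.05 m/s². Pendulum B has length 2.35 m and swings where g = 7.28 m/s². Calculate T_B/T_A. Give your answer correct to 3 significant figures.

1.32

T = 2π√(L/g), so T_B/T_A = √((L_B/g_B)/(L_A/g_A)) = √((2.35/7.28)/(0.747/4.05)) = 1.32.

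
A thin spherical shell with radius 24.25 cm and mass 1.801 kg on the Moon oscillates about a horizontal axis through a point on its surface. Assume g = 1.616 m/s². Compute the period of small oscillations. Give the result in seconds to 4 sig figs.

I_cm = (2/3)mr² = 0.070607 kg·m². The pivot is at distance d = 0.2425 m from the centre of mass.
By the parallel-axis theorem, I = I_cm + md² = 0.070607 + 0.10591 = 0.17652 kg·m².
T = 2π√(I/(mgd)) = 2π√(0.17652/(1.801 × 1.616 × 0.2425)) = 3.142 s.

3.142 s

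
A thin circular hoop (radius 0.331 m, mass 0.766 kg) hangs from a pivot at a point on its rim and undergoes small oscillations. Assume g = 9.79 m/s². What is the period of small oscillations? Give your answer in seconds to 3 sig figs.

I_cm = mr² = 0.08392 kg·m². The pivot is at distance d = 0.331 m from the centre of mass.
By the parallel-axis theorem, I = I_cm + md² = 0.08392 + 0.08392 = 0.1678 kg·m².
T = 2π√(I/(mgd)) = 2π√(0.1678/(0.766 × 9.79 × 0.331)) = 1.63 s.

1.63 s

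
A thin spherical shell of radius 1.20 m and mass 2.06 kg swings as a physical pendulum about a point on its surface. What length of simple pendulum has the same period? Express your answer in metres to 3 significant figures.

The equivalent simple-pendulum length is L_eq = I/(md), where I is about the pivot and d = 1.200 m.
I_cm = (2/3)mR² = 1.978 kg·m², so I = I_cm + md² = 1.978 + 2.966 = 4.944 kg·m².
L_eq = 4.944/(2.06 × 1.200) = 2.00 m.

2.00 m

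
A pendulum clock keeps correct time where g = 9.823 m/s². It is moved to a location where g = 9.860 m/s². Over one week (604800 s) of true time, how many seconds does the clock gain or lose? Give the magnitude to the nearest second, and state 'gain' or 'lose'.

gain 1138 s

The clock's period scales as T ∝ 1/√g, so T'/T = √(9.823/9.860) = 0.998122.
In 604800 s of true time the clock registers 604800/0.998122 = 605938.0 s, so it gains 1138 s.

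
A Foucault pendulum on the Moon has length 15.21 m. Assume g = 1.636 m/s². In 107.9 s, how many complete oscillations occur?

T = 2π√(L/g) = 2π√(15.21/1.636) = 19.158 s.
Number of complete oscillations = ⌊107.9/19.158⌋ = ⌊5.6321⌋ = 5.

5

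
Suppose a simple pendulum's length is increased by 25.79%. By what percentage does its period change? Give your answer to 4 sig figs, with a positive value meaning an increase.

12.16%

T ∝ √L, so T'/T = √(1.2579) = 1.1216.
Percentage change in T = (1.1216 − 1) × 100% = 12.16%.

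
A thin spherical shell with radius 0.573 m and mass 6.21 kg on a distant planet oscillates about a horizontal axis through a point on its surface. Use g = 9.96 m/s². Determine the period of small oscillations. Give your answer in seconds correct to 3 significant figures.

I_cm = (2/3)mr² = 1.359 kg·m². The pivot is at distance d = 0.573 m from the centre of mass.
By the parallel-axis theorem, I = I_cm + md² = 1.359 + 2.039 = 3.398 kg·m².
T = 2π√(I/(mgd)) = 2π√(3.398/(6.21 × 9.96 × 0.573)) = 1.95 s.

1.95 s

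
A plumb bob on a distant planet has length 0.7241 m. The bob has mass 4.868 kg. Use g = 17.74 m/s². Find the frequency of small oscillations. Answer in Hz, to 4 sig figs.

0.7878 Hz

T = 2π√(L/g) = 2π√(0.7241/17.74) = 1.2694 s, so f = 1/T = 0.7878 Hz.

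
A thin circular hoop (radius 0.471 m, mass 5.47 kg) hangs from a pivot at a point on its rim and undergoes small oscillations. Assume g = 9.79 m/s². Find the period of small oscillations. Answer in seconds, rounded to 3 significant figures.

I_cm = mr² = 1.213 kg·m². The pivot is at distance d = 0.471 m from the centre of mass.
By the parallel-axis theorem, I = I_cm + md² = 1.213 + 1.213 = 2.427 kg·m².
T = 2π√(I/(mgd)) = 2π√(2.427/(5.47 × 9.79 × 0.471)) = 1.95 s.

1.95 s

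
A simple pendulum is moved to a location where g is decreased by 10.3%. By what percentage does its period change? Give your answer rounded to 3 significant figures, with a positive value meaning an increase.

T ∝ 1/√g, so T'/T = 1/√(0.8970) = 1.056.
Percentage change in T = (1.056 − 1) × 100% = 5.59%.

5.59%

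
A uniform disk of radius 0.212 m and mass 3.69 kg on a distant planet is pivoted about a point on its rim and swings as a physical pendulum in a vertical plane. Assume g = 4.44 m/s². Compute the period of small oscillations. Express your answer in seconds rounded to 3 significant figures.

I_cm = ½mr² = 0.08292 kg·m². The pivot is at distance d = 0.212 m from the centre of mass.
By the parallel-axis theorem, I = I_cm + md² = 0.08292 + 0.1658 = 0.2488 kg·m².
T = 2π√(I/(mgd)) = 2π√(0.2488/(3.69 × 4.44 × 0.212)) = 1.68 s.

1.68 s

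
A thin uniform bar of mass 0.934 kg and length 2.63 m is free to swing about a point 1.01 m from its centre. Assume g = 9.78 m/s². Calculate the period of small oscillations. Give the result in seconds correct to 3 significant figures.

2.53 s

For a physical pendulum T = 2π√(I/(mgd)), with d = 1.010 m from pivot to centre of mass.
I_cm = mL²/12 = 0.934 × 2.63²/12 = 0.5384 kg·m²; I = I_cm + md² = 0.5384 + 0.934 × 1.010² = 1.491 kg·m².
T = 2π√(1.491/(0.934 × 9.78 × 1.010)) = 2.53 s.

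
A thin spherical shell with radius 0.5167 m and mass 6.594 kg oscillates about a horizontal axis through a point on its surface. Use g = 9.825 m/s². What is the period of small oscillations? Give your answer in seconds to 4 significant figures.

I_cm = (2/3)mr² = 1.1736 kg·m². The pivot is at distance d = 0.5167 m from the centre of mass.
By the parallel-axis theorem, I = I_cm + md² = 1.1736 + 1.7605 = 2.9341 kg·m².
T = 2π√(I/(mgd)) = 2π√(2.9341/(6.594 × 9.825 × 0.5167)) = 1.860 s.

1.860 s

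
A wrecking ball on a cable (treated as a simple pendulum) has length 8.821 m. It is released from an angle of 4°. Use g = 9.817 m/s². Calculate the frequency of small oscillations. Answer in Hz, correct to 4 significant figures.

0.1679 Hz

T = 2π√(L/g) = 2π√(8.821/9.817) = 5.9559 s, so f = 1/T = 0.1679 Hz.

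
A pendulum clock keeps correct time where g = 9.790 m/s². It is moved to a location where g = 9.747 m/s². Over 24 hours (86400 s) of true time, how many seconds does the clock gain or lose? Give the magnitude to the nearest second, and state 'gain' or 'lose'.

The clock's period scales as T ∝ 1/√g, so T'/T = √(9.790/9.747) = 1.00220.
In 86400 s of true time the clock registers 86400/1.00220 = 86210.0 s, so it loses 190 s.

lose 190 s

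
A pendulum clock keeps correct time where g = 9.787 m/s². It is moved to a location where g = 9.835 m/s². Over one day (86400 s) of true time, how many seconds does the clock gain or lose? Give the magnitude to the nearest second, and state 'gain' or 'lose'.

The clock's period scales as T ∝ 1/√g, so T'/T = √(9.787/9.835) = 0.997557.
In 86400 s of true time the clock registers 86400/0.997557 = 86611.6 s, so it gains 212 s.

gain 212 s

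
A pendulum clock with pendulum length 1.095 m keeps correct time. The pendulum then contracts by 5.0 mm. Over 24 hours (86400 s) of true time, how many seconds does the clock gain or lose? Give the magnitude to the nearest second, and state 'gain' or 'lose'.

T ∝ √L, so T'/T = √(1.09000/1.095) = 0.997714.
In 86400 s of true time the clock registers 86400/0.997714 = 86597.9 s, so it gains 198 s.

gain 198 s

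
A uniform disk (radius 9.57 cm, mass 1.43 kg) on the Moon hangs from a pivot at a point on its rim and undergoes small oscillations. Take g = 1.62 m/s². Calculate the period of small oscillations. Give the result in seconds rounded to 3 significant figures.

I_cm = ½mr² = 0.006548 kg·m². The pivot is at distance d = 0.0957 m from the centre of mass.
By the parallel-axis theorem, I = I_cm + md² = 0.006548 + 0.01310 = 0.01964 kg·m².
T = 2π√(I/(mgd)) = 2π√(0.01964/(1.43 × 1.62 × 0.0957)) = 1.87 s.

1.87 s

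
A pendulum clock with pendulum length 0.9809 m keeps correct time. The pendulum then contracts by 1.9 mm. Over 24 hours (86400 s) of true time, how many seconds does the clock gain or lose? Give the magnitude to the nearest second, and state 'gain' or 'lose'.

T ∝ √L, so T'/T = √(0.97900/0.9809) = 0.999031.
In 86400 s of true time the clock registers 86400/0.999031 = 86483.8 s, so it gains 84 s.

gain 84 s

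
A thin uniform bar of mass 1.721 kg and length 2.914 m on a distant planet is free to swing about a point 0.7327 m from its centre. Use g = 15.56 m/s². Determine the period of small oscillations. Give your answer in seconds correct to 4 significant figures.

For a physical pendulum T = 2π√(I/(mgd)), with d = 0.73270 m from pivot to centre of mass.
I_cm = mL²/12 = 1.721 × 2.914²/12 = 1.2178 kg·m²; I = I_cm + md² = 1.2178 + 1.721 × 0.73270² = 2.1417 kg·m².
T = 2π√(2.1417/(1.721 × 15.56 × 0.73270)) = 2.076 s.

2.076 s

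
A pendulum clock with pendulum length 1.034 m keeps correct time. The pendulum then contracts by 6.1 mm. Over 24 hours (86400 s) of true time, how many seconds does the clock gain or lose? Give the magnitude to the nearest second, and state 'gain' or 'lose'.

gain 256 s

T ∝ √L, so T'/T = √(1.02790/1.034) = 0.997046.
In 86400 s of true time the clock registers 86400/0.997046 = 86656.0 s, so it gains 256 s.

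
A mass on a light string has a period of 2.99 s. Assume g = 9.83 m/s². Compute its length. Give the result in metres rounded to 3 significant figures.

From T = 2π√(L/g), L = gT²/(4π²) = 9.83 × 2.990²/(4π²) = 2.23 m.

2.23 m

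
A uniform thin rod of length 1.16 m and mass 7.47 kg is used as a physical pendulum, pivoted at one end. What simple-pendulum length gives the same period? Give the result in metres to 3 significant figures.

0.773 m

The equivalent simple-pendulum length is L_eq = I/(md), where I is about the pivot and d = 0.5800 m.
I_cm = (1/12)mL² = 0.8376 kg·m², so I = I_cm + md² = 0.8376 + 2.513 = 3.351 kg·m².
L_eq = 3.351/(7.47 × 0.5800) = 0.773 m.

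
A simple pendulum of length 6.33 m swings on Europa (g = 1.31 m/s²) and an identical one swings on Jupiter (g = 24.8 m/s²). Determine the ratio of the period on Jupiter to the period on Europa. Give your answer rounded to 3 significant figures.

T ∝ 1/√g, so T₂/T₁ = √(g₁/g₂) = √(1.31/24.8) = 0.230.

0.230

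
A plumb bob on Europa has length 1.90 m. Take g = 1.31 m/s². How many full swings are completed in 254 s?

33

T = 2π√(L/g) = 2π√(1.90/1.31) = 7.567 s.
Number of complete oscillations = ⌊254/7.567⌋ = ⌊33.57⌋ = 33.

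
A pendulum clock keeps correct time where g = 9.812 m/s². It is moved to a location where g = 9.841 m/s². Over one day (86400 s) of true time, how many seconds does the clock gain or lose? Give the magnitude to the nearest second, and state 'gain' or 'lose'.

gain 128 s

The clock's period scales as T ∝ 1/√g, so T'/T = √(9.812/9.841) = 0.998525.
In 86400 s of true time the clock registers 86400/0.998525 = 86527.6 s, so it gains 128 s.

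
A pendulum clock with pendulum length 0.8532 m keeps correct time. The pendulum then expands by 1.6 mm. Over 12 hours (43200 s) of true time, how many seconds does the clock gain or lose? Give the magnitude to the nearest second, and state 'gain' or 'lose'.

T ∝ √L, so T'/T = √(0.85480/0.8532) = 1.00094.
In 43200 s of true time the clock registers 43200/1.00094 = 43159.6 s, so it loses 40 s.

lose 40 s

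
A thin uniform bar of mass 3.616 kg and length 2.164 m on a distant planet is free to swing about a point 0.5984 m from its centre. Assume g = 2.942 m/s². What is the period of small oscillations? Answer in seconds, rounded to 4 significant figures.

4.096 s

For a physical pendulum T = 2π√(I/(mgd)), with d = 0.59840 m from pivot to centre of mass.
I_cm = mL²/12 = 3.616 × 2.164²/12 = 1.4111 kg·m²; I = I_cm + md² = 1.4111 + 3.616 × 0.59840² = 2.7059 kg·m².
T = 2π√(2.7059/(3.616 × 2.942 × 0.59840)) = 4.096 s.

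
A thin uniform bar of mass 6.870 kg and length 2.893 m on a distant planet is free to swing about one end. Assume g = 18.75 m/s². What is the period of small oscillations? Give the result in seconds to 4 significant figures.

2.015 s

For a physical pendulum T = 2π√(I/(mgd)), with d = 1.4465 m from pivot to centre of mass.
I_cm = mL²/12 = 6.870 × 2.893²/12 = 4.7915 kg·m²; I = I_cm + md² = 4.7915 + 6.870 × 1.4465² = 19.166 kg·m².
T = 2π√(19.166/(6.870 × 18.75 × 1.4465)) = 2.015 s.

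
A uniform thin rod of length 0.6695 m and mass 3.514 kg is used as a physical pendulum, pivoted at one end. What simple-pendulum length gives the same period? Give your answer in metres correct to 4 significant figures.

The equivalent simple-pendulum length is L_eq = I/(md), where I is about the pivot and d = 0.33475 m.
I_cm = (1/12)mL² = 0.13126 kg·m², so I = I_cm + md² = 0.13126 + 0.39377 = 0.52503 kg·m².
L_eq = 0.52503/(3.514 × 0.33475) = 0.4463 m.

0.4463 m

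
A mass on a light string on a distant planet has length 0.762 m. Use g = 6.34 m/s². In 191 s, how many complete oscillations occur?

87

T = 2π√(L/g) = 2π√(0.762/6.34) = 2.178 s.
Number of complete oscillations = ⌊191/2.178⌋ = ⌊87.68⌋ = 87.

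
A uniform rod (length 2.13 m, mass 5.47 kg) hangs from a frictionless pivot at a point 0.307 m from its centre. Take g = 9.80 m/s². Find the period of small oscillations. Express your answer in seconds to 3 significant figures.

2.49 s

For a physical pendulum T = 2π√(I/(mgd)), with d = 0.3070 m from pivot to centre of mass.
I_cm = mL²/12 = 5.47 × 2.13²/12 = 2.068 kg·m²; I = I_cm + md² = 2.068 + 5.47 × 0.3070² = 2.584 kg·m².
T = 2π√(2.584/(5.47 × 9.80 × 0.3070)) = 2.49 s.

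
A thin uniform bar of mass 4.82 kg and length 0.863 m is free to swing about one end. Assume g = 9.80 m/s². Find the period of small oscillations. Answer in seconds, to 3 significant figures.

1.52 s

For a physical pendulum T = 2π√(I/(mgd)), with d = 0.4315 m from pivot to centre of mass.
I_cm = mL²/12 = 4.82 × 0.863²/12 = 0.2991 kg·m²; I = I_cm + md² = 0.2991 + 4.82 × 0.4315² = 1.197 kg·m².
T = 2π√(1.197/(4.82 × 9.80 × 0.4315)) = 1.52 s.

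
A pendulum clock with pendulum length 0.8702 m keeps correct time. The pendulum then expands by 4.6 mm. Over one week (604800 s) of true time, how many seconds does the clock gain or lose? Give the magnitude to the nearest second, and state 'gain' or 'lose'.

lose 1592 s

T ∝ √L, so T'/T = √(0.87480/0.8702) = 1.00264.
In 604800 s of true time the clock registers 604800/1.00264 = 603207.8 s, so it loses 1592 s.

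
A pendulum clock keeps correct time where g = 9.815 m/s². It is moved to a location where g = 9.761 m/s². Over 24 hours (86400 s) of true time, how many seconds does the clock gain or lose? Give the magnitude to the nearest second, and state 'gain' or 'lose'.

The clock's period scales as T ∝ 1/√g, so T'/T = √(9.815/9.761) = 1.00276.
In 86400 s of true time the clock registers 86400/1.00276 = 86162.0 s, so it loses 238 s.

lose 238 s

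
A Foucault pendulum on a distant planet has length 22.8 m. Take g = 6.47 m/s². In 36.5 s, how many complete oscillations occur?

T = 2π√(L/g) = 2π√(22.8/6.47) = 11.79 s.
Number of complete oscillations = ⌊36.5/11.79⌋ = ⌊3.095⌋ = 3.

3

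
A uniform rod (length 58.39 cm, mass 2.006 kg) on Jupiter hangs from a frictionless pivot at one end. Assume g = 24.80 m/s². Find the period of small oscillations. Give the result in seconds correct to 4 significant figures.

For a physical pendulum T = 2π√(I/(mgd)), with d = 0.29195 m from pivot to centre of mass.
I_cm = mL²/12 = 2.006 × 0.5839²/12 = 0.056994 kg·m²; I = I_cm + md² = 0.056994 + 2.006 × 0.29195² = 0.22797 kg·m².
T = 2π√(0.22797/(2.006 × 24.80 × 0.29195)) = 0.7872 s.

0.7872 s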